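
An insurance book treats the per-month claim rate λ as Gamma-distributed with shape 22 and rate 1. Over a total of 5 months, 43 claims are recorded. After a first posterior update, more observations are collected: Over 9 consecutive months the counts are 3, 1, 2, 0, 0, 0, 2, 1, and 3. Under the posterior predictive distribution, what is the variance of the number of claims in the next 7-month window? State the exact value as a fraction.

11858/225

Total count 43 over total exposure 5 months.
After the first batch: Gamma(22 + 43, 1 + 5) = Gamma(65, 6).
Total count: 3 + 1 + 2 + 0 + 0 + 0 + 2 + 1 + 3 = 12.
Total exposure: 9 months.
After the second batch: Gamma(65 + 12, 6 + 9) = Gamma(77, 15).
The posterior predictive for a window of length T is Negative Binomial with variance T·α'·(β'+T)/β'² = 7·77·22/225 = 11858/225.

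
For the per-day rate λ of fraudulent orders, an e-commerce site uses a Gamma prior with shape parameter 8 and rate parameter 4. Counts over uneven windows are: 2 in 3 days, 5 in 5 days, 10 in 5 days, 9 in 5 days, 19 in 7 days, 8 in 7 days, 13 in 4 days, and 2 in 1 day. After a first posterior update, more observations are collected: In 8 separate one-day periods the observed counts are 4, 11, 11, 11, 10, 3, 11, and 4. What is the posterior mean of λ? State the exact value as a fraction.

Total count: 2 + 5 + 10 + 9 + 19 + 8 + 13 + 2 = 68.
Total exposure: 3 + 5 + 5 + 5 + 7 + 7 + 4 + 1 = 37 days.
After the first batch: Gamma(8 + 68, 4 + 37) = Gamma(76, 41).
Total count: 4 + 11 + 11 + 11 + 10 + 3 + 11 + 4 = 65.
Total exposure: 8 days.
After the second batch: Gamma(76 + 65, 41 + 8) = Gamma(141, 49).
Posterior mean = α'/β' = 141/49.

141/49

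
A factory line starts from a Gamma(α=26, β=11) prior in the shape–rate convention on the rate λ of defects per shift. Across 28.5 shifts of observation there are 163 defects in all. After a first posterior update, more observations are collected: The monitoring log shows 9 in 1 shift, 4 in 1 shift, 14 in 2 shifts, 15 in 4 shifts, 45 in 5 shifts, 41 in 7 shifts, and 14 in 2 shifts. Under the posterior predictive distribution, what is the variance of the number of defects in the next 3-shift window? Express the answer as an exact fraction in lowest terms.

28466/1681

Total count 163 over total exposure 28.5 shifts.
After the first batch: Gamma(26 + 163, 11 + 28.5) = Gamma(189, 79/2).
Total count: 9 + 4 + 14 + 15 + 45 + 41 + 14 = 142.
Total exposure: 1 + 1 + 2 + 4 + 5 + 7 + 2 = 22 shifts.
After the second batch: Gamma(189 + 142, 79/2 + 22) = Gamma(331, 123/2).
The posterior predictive for a window of length T is Negative Binomial with variance T·α'·(β'+T)/β'² = 3·331·(129/2)/(15129/4) = 28466/1681.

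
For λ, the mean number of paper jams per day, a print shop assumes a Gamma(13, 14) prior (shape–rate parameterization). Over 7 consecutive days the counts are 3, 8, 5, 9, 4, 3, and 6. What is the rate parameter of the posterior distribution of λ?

Total count: 3 + 8 + 5 + 9 + 4 + 3 + 6 = 38.
Total exposure: 7 days.
By Gamma–Poisson conjugacy, the posterior is Gamma(α + Σx, β + Σt) = Gamma(13 + 38, 14 + 7) = Gamma(51, 21).

21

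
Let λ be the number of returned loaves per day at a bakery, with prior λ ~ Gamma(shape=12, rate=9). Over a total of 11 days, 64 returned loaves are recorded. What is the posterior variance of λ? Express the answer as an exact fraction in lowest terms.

Total count 64 over total exposure 11 days.
Posterior: α' = 12 + 64 = 76, β' = 9 + 11 = 20.
Posterior variance = α'/β'² = 76/400 = 19/100.

19/100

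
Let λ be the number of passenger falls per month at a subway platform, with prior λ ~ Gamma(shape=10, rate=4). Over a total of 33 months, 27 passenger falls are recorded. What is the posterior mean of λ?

1

Total count 27 over total exposure 33 months.
By Gamma–Poisson conjugacy, the posterior is Gamma(α + Σx, β + Σt) = Gamma(10 + 27, 4 + 33) = Gamma(37, 37).
Posterior mean = α'/β' = 37/37 = 1.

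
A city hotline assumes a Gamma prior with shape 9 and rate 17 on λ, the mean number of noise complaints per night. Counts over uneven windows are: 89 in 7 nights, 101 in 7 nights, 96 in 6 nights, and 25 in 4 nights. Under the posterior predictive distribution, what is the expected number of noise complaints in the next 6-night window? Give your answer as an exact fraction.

1920/41

Total count: 89 + 101 + 96 + 25 = 311.
Total exposure: 7 + 7 + 6 + 4 = 24 nights.
Gamma(α, β) with Poisson data over total exposure Σt gives posterior Gamma(α+Σx, β+Σt) = Gamma(320, 41).
Predictive mean over a 6-night window = T·E[λ|data] = 6·320/41 = 1920/41.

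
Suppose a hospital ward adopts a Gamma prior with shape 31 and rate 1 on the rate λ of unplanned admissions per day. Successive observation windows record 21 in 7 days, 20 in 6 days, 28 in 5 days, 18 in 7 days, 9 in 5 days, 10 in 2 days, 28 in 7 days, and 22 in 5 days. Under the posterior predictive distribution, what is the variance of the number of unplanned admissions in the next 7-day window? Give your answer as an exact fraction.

Total count: 21 + 20 + 28 + 18 + 9 + 10 + 28 + 22 = 156.
Total exposure: 7 + 6 + 5 + 7 + 5 + 2 + 7 + 5 = 44 days.
Conjugate update: add total count to the shape and total exposure to the rate, giving Gamma(187, 45).
The posterior predictive for a window of length T is Negative Binomial with variance T·α'·(β'+T)/β'² = 7·187·52/2025 = 68068/2025.

68068/2025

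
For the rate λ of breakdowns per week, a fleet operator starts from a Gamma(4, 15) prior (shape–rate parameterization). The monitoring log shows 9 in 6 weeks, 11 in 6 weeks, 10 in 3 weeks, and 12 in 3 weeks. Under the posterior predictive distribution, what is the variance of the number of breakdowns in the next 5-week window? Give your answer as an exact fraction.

8740/1089

Total count: 9 + 11 + 10 + 12 = 42.
Total exposure: 6 + 6 + 3 + 3 = 18 weeks.
Gamma(α, β) with Poisson data over total exposure Σt gives posterior Gamma(α+Σx, β+Σt) = Gamma(46, 33).
The posterior predictive for a window of length T is Negative Binomial with variance T·α'·(β'+T)/β'² = 5·46·38/1089 = 8740/1089.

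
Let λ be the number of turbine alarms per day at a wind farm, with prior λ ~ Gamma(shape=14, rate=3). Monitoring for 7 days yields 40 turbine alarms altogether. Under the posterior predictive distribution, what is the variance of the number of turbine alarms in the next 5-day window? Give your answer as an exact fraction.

81/2

Total count 40 over total exposure 7 days.
Gamma(α, β) with Poisson data over total exposure Σt gives posterior Gamma(α+Σx, β+Σt) = Gamma(54, 10).
The posterior predictive for a window of length T is Negative Binomial with variance T·α'·(β'+T)/β'² = 5·54·15/100 = 81/2.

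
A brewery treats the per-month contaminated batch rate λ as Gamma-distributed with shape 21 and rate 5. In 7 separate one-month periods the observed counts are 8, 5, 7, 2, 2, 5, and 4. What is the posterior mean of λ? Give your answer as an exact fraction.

9/2

Total count: 8 + 5 + 7 + 2 + 2 + 5 + 4 = 33.
Total exposure: 7 months.
Gamma(α, β) with Poisson data over total exposure Σt gives posterior Gamma(α+Σx, β+Σt) = Gamma(54, 12).
Posterior mean = α'/β' = 54/12 = 9/2.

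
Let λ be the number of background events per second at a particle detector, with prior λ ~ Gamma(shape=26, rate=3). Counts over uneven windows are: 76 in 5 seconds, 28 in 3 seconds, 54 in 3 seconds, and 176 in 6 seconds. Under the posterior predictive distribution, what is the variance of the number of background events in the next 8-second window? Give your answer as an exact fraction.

1008/5

Total count: 76 + 28 + 54 + 176 = 334.
Total exposure: 5 + 3 + 3 + 6 = 17 seconds.
Conjugate update: add total count to the shape and total exposure to the rate, giving Gamma(360, 20).
The posterior predictive for a window of length T is Negative Binomial with variance T·α'·(β'+T)/β'² = 8·360·28/400 = 1008/5.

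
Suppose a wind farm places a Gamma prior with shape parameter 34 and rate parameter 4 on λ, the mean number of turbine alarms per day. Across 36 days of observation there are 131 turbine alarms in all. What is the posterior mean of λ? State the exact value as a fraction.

33/8

Total count 131 over total exposure 36 days.
By Gamma–Poisson conjugacy, the posterior is Gamma(α + Σx, β + Σt) = Gamma(34 + 131, 4 + 36) = Gamma(165, 40).
Posterior mean = α'/β' = 165/40 = 33/8.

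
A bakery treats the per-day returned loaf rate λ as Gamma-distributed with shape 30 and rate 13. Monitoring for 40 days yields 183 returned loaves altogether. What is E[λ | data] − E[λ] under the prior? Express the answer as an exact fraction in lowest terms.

1179/689

Total count 183 over total exposure 40 days.
The Gamma prior is conjugate for the Poisson rate, so λ | data ~ Gamma(30+183, 13+40) = Gamma(213, 53).
Posterior mean = 213/53 = 213/53; prior mean = 30/13 = 30/13. Difference = 213/53 − 30/13 = 1179/689.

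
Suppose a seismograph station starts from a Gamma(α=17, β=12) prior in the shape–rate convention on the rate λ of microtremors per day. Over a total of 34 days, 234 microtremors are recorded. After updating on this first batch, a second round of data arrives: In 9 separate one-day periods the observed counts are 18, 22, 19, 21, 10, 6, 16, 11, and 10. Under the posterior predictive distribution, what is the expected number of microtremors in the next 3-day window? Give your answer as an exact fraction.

1152/55

Total count 234 over total exposure 34 days.
After the first batch: Gamma(17 + 234, 12 + 34) = Gamma(251, 46).
Total count: 18 + 22 + 19 + 21 + 10 + 6 + 16 + 11 + 10 = 133.
Total exposure: 9 days.
After the second batch: Gamma(251 + 133, 46 + 9) = Gamma(384, 55).
Predictive mean over a 3-day window = T·E[λ|data] = 3·384/55 = 1152/55.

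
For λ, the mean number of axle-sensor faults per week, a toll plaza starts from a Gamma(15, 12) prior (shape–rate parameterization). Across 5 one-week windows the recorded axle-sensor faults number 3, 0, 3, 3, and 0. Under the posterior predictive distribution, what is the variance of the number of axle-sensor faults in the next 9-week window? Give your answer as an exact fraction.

5616/289

Total count: 3 + 0 + 3 + 3 + 0 = 9.
Total exposure: 5 weeks.
Conjugate update: add total count to the shape and total exposure to the rate, giving Gamma(24, 17).
The posterior predictive for a window of length T is Negative Binomial with variance T·α'·(β'+T)/β'² = 9·24·26/289 = 5616/289.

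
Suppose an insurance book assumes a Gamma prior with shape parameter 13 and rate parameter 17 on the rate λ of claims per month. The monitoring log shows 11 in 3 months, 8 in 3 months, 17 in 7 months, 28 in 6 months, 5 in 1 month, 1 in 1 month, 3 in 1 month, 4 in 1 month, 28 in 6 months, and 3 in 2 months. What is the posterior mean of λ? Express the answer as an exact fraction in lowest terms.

Total count: 11 + 8 + 17 + 28 + 5 + 1 + 3 + 4 + 28 + 3 = 108.
Total exposure: 3 + 3 + 7 + 6 + 1 + 1 + 1 + 1 + 6 + 2 = 31 months.
Posterior: α' = 13 + 108 = 121, β' = 17 + 31 = 48.
Posterior mean = α'/β' = 121/48.

121/48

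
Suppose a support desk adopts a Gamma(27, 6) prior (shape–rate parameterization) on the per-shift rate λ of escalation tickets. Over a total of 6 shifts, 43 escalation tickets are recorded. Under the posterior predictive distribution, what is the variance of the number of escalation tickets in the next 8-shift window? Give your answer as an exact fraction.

700/9

Total count 43 over total exposure 6 shifts.
By Gamma–Poisson conjugacy, the posterior is Gamma(α + Σx, β + Σt) = Gamma(27 + 43, 6 + 6) = Gamma(70, 12).
The posterior predictive for a window of length T is Negative Binomial with variance T·α'·(β'+T)/β'² = 8·70·20/144 = 700/9.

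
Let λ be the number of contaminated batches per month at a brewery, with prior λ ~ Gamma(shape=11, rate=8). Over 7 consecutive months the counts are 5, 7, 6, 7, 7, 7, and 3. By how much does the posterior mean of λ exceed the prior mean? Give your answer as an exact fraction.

259/120

Total count: 5 + 7 + 6 + 7 + 7 + 7 + 3 = 42.
Total exposure: 7 months.
Conjugate update: add total count to the shape and total exposure to the rate, giving Gamma(53, 15).
Posterior mean = 53/15 = 53/15; prior mean = 11/8 = 11/8. Difference = 53/15 − 11/8 = 259/120.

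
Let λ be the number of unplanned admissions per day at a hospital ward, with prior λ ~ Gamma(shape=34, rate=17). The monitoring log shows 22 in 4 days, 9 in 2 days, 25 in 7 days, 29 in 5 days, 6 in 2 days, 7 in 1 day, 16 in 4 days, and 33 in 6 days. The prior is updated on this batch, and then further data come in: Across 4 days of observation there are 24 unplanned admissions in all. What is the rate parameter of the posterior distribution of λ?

Total count: 22 + 9 + 25 + 29 + 6 + 7 + 16 + 33 = 147.
Total exposure: 4 + 2 + 7 + 5 + 2 + 1 + 4 + 6 = 31 days.
After the first batch: Gamma(34 + 147, 17 + 31) = Gamma(181, 48).
Total count 24 over total exposure 4 days.
After the second batch: Gamma(181 + 24, 48 + 4) = Gamma(205, 52).

52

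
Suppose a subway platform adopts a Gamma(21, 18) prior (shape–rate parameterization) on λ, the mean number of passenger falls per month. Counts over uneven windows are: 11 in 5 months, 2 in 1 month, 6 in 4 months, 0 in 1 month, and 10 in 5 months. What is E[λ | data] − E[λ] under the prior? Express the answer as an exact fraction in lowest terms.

Total count: 11 + 2 + 6 + 0 + 10 = 29.
Total exposure: 5 + 1 + 4 + 1 + 5 = 16 months.
Conjugate update: add total count to the shape and total exposure to the rate, giving Gamma(50, 34).
Posterior mean = 50/34 = 25/17; prior mean = 21/18 = 7/6. Difference = 25/17 − 7/6 = 31/102.

31/102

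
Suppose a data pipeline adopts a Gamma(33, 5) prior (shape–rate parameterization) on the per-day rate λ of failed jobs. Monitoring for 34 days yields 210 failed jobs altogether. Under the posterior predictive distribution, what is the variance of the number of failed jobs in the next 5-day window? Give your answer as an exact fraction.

5940/169

Total count 210 over total exposure 34 days.
Gamma(α, β) with Poisson data over total exposure Σt gives posterior Gamma(α+Σx, β+Σt) = Gamma(243, 39).
The posterior predictive for a window of length T is Negative Binomial with variance T·α'·(β'+T)/β'² = 5·243·44/1521 = 5940/169.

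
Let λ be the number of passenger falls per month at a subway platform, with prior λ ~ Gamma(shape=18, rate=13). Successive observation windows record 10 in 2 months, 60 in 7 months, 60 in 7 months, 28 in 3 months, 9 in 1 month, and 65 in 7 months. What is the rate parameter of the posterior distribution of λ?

40

Total count: 10 + 60 + 60 + 28 + 9 + 65 = 232.
Total exposure: 2 + 7 + 7 + 3 + 1 + 7 = 27 months.
Posterior: α' = 18 + 232 = 250, β' = 13 + 27 = 40.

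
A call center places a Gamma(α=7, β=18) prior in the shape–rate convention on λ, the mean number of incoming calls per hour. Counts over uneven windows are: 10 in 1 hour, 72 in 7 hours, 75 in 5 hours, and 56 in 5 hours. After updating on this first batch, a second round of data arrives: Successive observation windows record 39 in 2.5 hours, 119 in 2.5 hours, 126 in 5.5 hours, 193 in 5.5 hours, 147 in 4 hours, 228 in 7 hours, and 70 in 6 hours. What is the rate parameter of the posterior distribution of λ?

69

Total count: 10 + 72 + 75 + 56 = 213.
Total exposure: 1 + 7 + 5 + 5 = 18 hours.
After the first batch: Gamma(7 + 213, 18 + 18) = Gamma(220, 36).
Total count: 39 + 119 + 126 + 193 + 147 + 228 + 70 = 922.
Total exposure: 2.5 + 2.5 + 5.5 + 5.5 + 4 + 7 + 6 = 33 hours.
After the second batch: Gamma(220 + 922, 36 + 33) = Gamma(1142, 69).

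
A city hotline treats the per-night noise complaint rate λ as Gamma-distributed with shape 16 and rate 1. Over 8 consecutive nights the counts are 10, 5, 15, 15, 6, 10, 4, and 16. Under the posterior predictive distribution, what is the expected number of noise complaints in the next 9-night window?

97

Total count: 10 + 5 + 15 + 15 + 6 + 10 + 4 + 16 = 81.
Total exposure: 8 nights.
Gamma(α, β) with Poisson data over total exposure Σt gives posterior Gamma(α+Σx, β+Σt) = Gamma(97, 9).
Predictive mean over a 9-night window = T·E[λ|data] = 9·97/9 = 97.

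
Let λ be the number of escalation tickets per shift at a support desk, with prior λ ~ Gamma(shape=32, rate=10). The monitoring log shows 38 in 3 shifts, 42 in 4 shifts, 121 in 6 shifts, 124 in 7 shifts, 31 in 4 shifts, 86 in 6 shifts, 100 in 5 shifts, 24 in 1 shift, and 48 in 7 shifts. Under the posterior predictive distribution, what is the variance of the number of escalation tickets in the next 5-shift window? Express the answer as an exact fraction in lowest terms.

187340/2809

Total count: 38 + 42 + 121 + 124 + 31 + 86 + 100 + 24 + 48 = 614.
Total exposure: 3 + 4 + 6 + 7 + 4 + 6 + 5 + 1 + 7 = 43 shifts.
Conjugate update: add total count to the shape and total exposure to the rate, giving Gamma(646, 53).
The posterior predictive for a window of length T is Negative Binomial with variance T·α'·(β'+T)/β'² = 5·646·58/2809 = 187340/2809.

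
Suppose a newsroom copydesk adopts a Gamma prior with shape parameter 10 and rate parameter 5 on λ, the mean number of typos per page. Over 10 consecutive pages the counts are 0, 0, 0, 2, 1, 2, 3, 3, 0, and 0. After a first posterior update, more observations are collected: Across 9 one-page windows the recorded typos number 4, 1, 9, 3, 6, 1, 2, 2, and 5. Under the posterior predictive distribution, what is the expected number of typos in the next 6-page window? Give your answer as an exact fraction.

Total count: 0 + 0 + 0 + 2 + 1 + 2 + 3 + 3 + 0 + 0 = 11.
Total exposure: 10 pages.
After the first batch: Gamma(10 + 11, 5 + 10) = Gamma(21, 15).
Total count: 4 + 1 + 9 + 3 + 6 + 1 + 2 + 2 + 5 = 33.
Total exposure: 9 pages.
After the second batch: Gamma(21 + 33, 15 + 9) = Gamma(54, 24).
Predictive mean over a 6-page window = T·E[λ|data] = 6·54/24 = 27/2.

27/2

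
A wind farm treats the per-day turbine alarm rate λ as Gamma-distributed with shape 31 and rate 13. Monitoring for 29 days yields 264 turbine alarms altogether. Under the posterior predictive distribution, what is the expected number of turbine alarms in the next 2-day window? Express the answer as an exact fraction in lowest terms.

Total count 264 over total exposure 29 days.
By Gamma–Poisson conjugacy, the posterior is Gamma(α + Σx, β + Σt) = Gamma(31 + 264, 13 + 29) = Gamma(295, 42).
Predictive mean over a 2-day window = T·E[λ|data] = 2·295/42 = 295/21.

295/21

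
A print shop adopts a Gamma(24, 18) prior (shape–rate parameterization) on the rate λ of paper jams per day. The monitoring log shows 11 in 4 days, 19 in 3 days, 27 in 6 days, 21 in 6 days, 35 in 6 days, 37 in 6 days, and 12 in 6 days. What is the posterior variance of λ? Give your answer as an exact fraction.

Total count: 11 + 19 + 27 + 21 + 35 + 37 + 12 = 162.
Total exposure: 4 + 3 + 6 + 6 + 6 + 6 + 6 = 37 days.
Posterior: α' = 24 + 162 = 186, β' = 18 + 37 = 55.
Posterior variance = α'/β'² = 186/3025.

186/3025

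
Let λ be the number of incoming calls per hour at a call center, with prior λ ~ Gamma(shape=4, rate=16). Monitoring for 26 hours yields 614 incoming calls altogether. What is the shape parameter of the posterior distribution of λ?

Total count 614 over total exposure 26 hours.
The Gamma prior is conjugate for the Poisson rate, so λ | data ~ Gamma(4+614, 16+26) = Gamma(618, 42).

618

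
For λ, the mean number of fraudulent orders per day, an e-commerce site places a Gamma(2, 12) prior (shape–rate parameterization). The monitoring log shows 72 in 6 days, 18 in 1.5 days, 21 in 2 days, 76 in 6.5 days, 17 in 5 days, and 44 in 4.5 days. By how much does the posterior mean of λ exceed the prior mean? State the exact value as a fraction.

13/2

Total count: 72 + 18 + 21 + 76 + 17 + 44 = 248.
Total exposure: 6 + 1.5 + 2 + 6.5 + 5 + 4.5 = 25.5 days.
Conjugate update: add total count to the shape and total exposure to the rate, giving Gamma(250, 75/2).
Posterior mean = 250/(75/2) = 20/3; prior mean = 2/12 = 1/6. Difference = 20/3 − 1/6 = 13/2.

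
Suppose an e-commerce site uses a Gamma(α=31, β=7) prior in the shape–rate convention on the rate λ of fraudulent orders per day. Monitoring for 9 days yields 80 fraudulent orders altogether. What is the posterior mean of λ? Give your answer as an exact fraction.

Total count 80 over total exposure 9 days.
By Gamma–Poisson conjugacy, the posterior is Gamma(α + Σx, β + Σt) = Gamma(31 + 80, 7 + 9) = Gamma(111, 16).
Posterior mean = α'/β' = 111/16.

111/16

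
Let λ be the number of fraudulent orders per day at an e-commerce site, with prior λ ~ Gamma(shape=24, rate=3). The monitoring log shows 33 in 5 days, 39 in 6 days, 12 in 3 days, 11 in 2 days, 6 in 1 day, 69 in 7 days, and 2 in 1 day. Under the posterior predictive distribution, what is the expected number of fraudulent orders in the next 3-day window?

Total count: 33 + 39 + 12 + 11 + 6 + 69 + 2 = 172.
Total exposure: 5 + 6 + 3 + 2 + 1 + 7 + 1 = 25 days.
Conjugate update: add total count to the shape and total exposure to the rate, giving Gamma(196, 28).
Predictive mean over a 3-day window = T·E[λ|data] = 3·196/28 = 21.

21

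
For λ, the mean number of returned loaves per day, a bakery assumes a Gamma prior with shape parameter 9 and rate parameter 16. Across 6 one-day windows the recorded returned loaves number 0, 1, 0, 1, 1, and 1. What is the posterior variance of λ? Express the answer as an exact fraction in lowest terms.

Total count: 0 + 1 + 0 + 1 + 1 + 1 = 4.
Total exposure: 6 days.
Gamma(α, β) with Poisson data over total exposure Σt gives posterior Gamma(α+Σx, β+Σt) = Gamma(13, 22).
Posterior variance = α'/β'² = 13/484.

13/484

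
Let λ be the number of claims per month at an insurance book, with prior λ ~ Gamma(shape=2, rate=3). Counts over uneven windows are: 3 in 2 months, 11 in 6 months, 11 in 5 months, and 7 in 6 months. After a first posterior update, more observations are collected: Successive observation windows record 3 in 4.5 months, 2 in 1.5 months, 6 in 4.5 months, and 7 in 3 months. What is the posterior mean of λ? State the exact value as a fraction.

104/71

Total count: 3 + 11 + 11 + 7 = 32.
Total exposure: 2 + 6 + 5 + 6 = 19 months.
After the first batch: Gamma(2 + 32, 3 + 19) = Gamma(34, 22).
Total count: 3 + 2 + 6 + 7 = 18.
Total exposure: 4.5 + 1.5 + 4.5 + 3 = 13.5 months.
After the second batch: Gamma(34 + 18, 22 + 13.5) = Gamma(52, 71/2).
Posterior mean = α'/β' = 52/(71/2) = 104/71.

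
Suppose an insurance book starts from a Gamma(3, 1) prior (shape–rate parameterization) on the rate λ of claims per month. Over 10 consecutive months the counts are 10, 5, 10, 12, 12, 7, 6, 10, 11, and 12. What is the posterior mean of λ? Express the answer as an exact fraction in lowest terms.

Total count: 10 + 5 + 10 + 12 + 12 + 7 + 6 + 10 + 11 + 12 = 95.
Total exposure: 10 months.
Conjugate update: add total count to the shape and total exposure to the rate, giving Gamma(98, 11).
Posterior mean = α'/β' = 98/11.

98/11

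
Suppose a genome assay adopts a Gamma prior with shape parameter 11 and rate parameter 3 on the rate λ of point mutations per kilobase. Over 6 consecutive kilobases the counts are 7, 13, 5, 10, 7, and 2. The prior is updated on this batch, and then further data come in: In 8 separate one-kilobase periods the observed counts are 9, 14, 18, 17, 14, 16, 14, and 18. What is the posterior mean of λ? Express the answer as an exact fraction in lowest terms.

175/17

Total count: 7 + 13 + 5 + 10 + 7 + 2 = 44.
Total exposure: 6 kilobases.
After the first batch: Gamma(11 + 44, 3 + 6) = Gamma(55, 9).
Total count: 9 + 14 + 18 + 17 + 14 + 16 + 14 + 18 = 120.
Total exposure: 8 kilobases.
After the second batch: Gamma(55 + 120, 9 + 8) = Gamma(175, 17).
Posterior mean = α'/β' = 175/17.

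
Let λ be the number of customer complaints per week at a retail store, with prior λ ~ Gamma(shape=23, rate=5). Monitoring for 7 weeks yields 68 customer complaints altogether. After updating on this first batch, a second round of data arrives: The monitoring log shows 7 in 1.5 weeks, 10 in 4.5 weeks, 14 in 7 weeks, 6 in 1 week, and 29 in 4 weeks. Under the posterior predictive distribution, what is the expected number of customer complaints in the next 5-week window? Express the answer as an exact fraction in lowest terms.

157/6

Total count 68 over total exposure 7 weeks.
After the first batch: Gamma(23 + 68, 5 + 7) = Gamma(91, 12).
Total count: 7 + 10 + 14 + 6 + 29 = 66.
Total exposure: 1.5 + 4.5 + 7 + 1 + 4 = 18 weeks.
After the second batch: Gamma(91 + 66, 12 + 18) = Gamma(157, 30).
Predictive mean over a 5-week window = T·E[λ|data] = 5·157/30 = 157/6.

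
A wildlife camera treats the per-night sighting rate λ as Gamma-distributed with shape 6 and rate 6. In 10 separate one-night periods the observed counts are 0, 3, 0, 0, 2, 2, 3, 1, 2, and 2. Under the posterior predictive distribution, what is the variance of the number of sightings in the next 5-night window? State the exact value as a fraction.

2205/256

Total count: 0 + 3 + 0 + 0 + 2 + 2 + 3 + 1 + 2 + 2 = 15.
Total exposure: 10 nights.
Posterior: α' = 6 + 15 = 21, β' = 6 + 10 = 16.
The posterior predictive for a window of length T is Negative Binomial with variance T·α'·(β'+T)/β'² = 5·21·21/256 = 2205/256.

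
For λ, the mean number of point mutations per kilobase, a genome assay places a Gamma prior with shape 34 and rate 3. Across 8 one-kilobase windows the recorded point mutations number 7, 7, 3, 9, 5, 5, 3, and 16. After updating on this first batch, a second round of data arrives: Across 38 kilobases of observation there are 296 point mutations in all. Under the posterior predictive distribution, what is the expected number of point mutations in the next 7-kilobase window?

Total count: 7 + 7 + 3 + 9 + 5 + 5 + 3 + 16 = 55.
Total exposure: 8 kilobases.
After the first batch: Gamma(34 + 55, 3 + 8) = Gamma(89, 11).
Total count 296 over total exposure 38 kilobases.
After the second batch: Gamma(89 + 296, 11 + 38) = Gamma(385, 49).
Predictive mean over a 7-kilobase window = T·E[λ|data] = 7·385/49 = 55.

55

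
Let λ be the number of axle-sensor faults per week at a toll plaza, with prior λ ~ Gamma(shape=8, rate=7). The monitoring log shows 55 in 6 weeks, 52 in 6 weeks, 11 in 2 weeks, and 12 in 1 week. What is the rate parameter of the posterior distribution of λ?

22

Total count: 55 + 52 + 11 + 12 = 130.
Total exposure: 6 + 6 + 2 + 1 = 15 weeks.
By Gamma–Poisson conjugacy, the posterior is Gamma(α + Σx, β + Σt) = Gamma(8 + 130, 7 + 15) = Gamma(138, 22).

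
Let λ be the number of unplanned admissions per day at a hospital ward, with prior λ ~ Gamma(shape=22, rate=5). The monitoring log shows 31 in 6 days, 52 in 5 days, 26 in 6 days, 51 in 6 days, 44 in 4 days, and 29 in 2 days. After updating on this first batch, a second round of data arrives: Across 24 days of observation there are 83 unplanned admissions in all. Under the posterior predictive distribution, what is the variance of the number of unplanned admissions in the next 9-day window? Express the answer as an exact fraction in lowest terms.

101907/1682

Total count: 31 + 52 + 26 + 51 + 44 + 29 = 233.
Total exposure: 6 + 5 + 6 + 6 + 4 + 2 = 29 days.
After the first batch: Gamma(22 + 233, 5 + 29) = Gamma(255, 34).
Total count 83 over total exposure 24 days.
After the second batch: Gamma(255 + 83, 34 + 24) = Gamma(338, 58).
The posterior predictive for a window of length T is Negative Binomial with variance T·α'·(β'+T)/β'² = 9·338·67/3364 = 101907/1682.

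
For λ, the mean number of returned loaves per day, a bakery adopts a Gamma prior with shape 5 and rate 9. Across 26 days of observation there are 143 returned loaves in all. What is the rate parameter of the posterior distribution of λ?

Total count 143 over total exposure 26 days.
Conjugate update: add total count to the shape and total exposure to the rate, giving Gamma(148, 35).

35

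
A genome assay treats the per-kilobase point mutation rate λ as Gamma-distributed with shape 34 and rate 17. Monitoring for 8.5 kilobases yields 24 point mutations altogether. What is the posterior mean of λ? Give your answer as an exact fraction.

116/51

Total count 24 over total exposure 8.5 kilobases.
The Gamma prior is conjugate for the Poisson rate, so λ | data ~ Gamma(34+24, 17+8.5) = Gamma(58, 51/2).
Posterior mean = α'/β' = 58/(51/2) = 116/51.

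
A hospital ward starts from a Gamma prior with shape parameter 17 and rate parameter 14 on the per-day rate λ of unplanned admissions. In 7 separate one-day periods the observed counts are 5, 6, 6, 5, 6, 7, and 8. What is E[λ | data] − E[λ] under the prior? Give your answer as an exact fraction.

23/14

Total count: 5 + 6 + 6 + 5 + 6 + 7 + 8 = 43.
Total exposure: 7 days.
Conjugate update: add total count to the shape and total exposure to the rate, giving Gamma(60, 21).
Posterior mean = 60/21 = 20/7; prior mean = 17/14 = 17/14. Difference = 20/7 − 17/14 = 23/14.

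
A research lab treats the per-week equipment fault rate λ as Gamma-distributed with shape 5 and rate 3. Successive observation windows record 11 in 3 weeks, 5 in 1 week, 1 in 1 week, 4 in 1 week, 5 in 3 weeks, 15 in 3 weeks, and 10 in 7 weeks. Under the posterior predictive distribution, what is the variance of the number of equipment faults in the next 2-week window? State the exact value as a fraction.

672/121

Total count: 11 + 5 + 1 + 4 + 5 + 15 + 10 = 51.
Total exposure: 3 + 1 + 1 + 1 + 3 + 3 + 7 = 19 weeks.
By Gamma–Poisson conjugacy, the posterior is Gamma(α + Σx, β + Σt) = Gamma(5 + 51, 3 + 19) = Gamma(56, 22).
The posterior predictive for a window of length T is Negative Binomial with variance T·α'·(β'+T)/β'² = 2·56·24/484 = 672/121.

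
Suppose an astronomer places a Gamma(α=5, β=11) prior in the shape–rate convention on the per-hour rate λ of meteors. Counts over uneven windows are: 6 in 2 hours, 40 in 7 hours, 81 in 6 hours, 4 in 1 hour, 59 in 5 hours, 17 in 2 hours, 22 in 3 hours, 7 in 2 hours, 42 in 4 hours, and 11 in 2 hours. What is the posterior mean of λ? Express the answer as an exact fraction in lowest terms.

Total count: 6 + 40 + 81 + 4 + 59 + 17 + 22 + 7 + 42 + 11 = 289.
Total exposure: 2 + 7 + 6 + 1 + 5 + 2 + 3 + 2 + 4 + 2 = 34 hours.
Gamma(α, β) with Poisson data over total exposure Σt gives posterior Gamma(α+Σx, β+Σt) = Gamma(294, 45).
Posterior mean = α'/β' = 294/45 = 98/15.

98/15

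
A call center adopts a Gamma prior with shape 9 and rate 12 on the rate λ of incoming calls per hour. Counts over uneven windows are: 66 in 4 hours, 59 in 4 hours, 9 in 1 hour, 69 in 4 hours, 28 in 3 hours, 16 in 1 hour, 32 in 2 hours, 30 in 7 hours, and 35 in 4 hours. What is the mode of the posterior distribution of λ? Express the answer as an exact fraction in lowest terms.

Total count: 66 + 59 + 9 + 69 + 28 + 16 + 32 + 30 + 35 = 344.
Total exposure: 4 + 4 + 1 + 4 + 3 + 1 + 2 + 7 + 4 = 30 hours.
Posterior: α' = 9 + 344 = 353, β' = 12 + 30 = 42.
Posterior mode = (α'−1)/β' = 352/42 = 176/21.

176/21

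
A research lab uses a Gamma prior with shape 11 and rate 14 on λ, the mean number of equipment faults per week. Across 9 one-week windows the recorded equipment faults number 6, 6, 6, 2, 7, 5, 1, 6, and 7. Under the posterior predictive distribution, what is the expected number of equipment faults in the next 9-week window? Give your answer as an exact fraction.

513/23

Total count: 6 + 6 + 6 + 2 + 7 + 5 + 1 + 6 + 7 = 46.
Total exposure: 9 weeks.
Gamma(α, β) with Poisson data over total exposure Σt gives posterior Gamma(α+Σx, β+Σt) = Gamma(57, 23).
Predictive mean over a 9-week window = T·E[λ|data] = 9·57/23 = 513/23.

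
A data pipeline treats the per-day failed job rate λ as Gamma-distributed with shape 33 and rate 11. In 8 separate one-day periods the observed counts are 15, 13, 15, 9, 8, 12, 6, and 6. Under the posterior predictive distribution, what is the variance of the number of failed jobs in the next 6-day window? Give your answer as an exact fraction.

17550/361

Total count: 15 + 13 + 15 + 9 + 8 + 12 + 6 + 6 = 84.
Total exposure: 8 days.
Posterior: α' = 33 + 84 = 117, β' = 11 + 8 = 19.
The posterior predictive for a window of length T is Negative Binomial with variance T·α'·(β'+T)/β'² = 6·117·25/361 = 17550/361.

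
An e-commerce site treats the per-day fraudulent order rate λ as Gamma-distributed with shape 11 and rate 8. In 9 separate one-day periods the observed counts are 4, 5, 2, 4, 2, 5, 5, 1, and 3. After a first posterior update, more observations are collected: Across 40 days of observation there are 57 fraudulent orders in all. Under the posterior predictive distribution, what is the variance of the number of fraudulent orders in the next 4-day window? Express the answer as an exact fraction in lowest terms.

2684/361

Total count: 4 + 5 + 2 + 4 + 2 + 5 + 5 + 1 + 3 = 31.
Total exposure: 9 days.
After the first batch: Gamma(11 + 31, 8 + 9) = Gamma(42, 17).
Total count 57 over total exposure 40 days.
After the second batch: Gamma(42 + 57, 17 + 40) = Gamma(99, 57).
The posterior predictive for a window of length T is Negative Binomial with variance T·α'·(β'+T)/β'² = 4·99·61/3249 = 2684/361.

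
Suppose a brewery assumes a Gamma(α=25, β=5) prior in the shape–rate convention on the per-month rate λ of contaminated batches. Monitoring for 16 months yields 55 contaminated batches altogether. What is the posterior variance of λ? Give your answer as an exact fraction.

Total count 55 over total exposure 16 months.
Posterior: α' = 25 + 55 = 80, β' = 5 + 16 = 21.
Posterior variance = α'/β'² = 80/441.

80/441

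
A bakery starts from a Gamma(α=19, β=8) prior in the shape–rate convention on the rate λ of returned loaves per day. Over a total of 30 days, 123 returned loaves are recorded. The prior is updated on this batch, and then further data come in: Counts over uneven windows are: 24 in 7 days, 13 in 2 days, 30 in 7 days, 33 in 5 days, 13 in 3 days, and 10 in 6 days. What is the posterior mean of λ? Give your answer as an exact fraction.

Total count 123 over total exposure 30 days.
After the first batch: Gamma(19 + 123, 8 + 30) = Gamma(142, 38).
Total count: 24 + 13 + 30 + 33 + 13 + 10 = 123.
Total exposure: 7 + 2 + 7 + 5 + 3 + 6 = 30 days.
After the second batch: Gamma(142 + 123, 38 + 30) = Gamma(265, 68).
Posterior mean = α'/β' = 265/68.

265/68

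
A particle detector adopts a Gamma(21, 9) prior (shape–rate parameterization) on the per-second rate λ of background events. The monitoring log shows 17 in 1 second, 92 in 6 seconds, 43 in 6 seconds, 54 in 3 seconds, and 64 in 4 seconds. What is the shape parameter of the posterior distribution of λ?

291

Total count: 17 + 92 + 43 + 54 + 64 = 270.
Total exposure: 1 + 6 + 6 + 3 + 4 = 20 seconds.
The Gamma prior is conjugate for the Poisson rate, so λ | data ~ Gamma(21+270, 9+20) = Gamma(291, 29).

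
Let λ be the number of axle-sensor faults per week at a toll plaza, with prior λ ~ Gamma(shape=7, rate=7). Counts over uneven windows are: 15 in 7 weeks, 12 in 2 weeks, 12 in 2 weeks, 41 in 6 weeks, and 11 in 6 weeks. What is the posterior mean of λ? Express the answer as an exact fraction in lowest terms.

Total count: 15 + 12 + 12 + 41 + 11 = 91.
Total exposure: 7 + 2 + 2 + 6 + 6 = 23 weeks.
The Gamma prior is conjugate for the Poisson rate, so λ | data ~ Gamma(7+91, 7+23) = Gamma(98, 30).
Posterior mean = α'/β' = 98/30 = 49/15.

49/15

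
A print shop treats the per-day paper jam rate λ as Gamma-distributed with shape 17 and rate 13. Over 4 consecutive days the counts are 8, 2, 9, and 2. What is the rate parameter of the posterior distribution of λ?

17

Total count: 8 + 2 + 9 + 2 = 21.
Total exposure: 4 days.
Gamma(α, β) with Poisson data over total exposure Σt gives posterior Gamma(α+Σx, β+Σt) = Gamma(38, 17).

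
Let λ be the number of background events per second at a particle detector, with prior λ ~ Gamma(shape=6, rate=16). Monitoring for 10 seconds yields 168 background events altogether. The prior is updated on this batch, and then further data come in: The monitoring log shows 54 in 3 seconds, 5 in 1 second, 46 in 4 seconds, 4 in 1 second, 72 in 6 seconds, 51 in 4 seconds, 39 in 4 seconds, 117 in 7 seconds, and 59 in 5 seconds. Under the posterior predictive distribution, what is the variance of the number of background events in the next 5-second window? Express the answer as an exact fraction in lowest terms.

204930/3721

Total count 168 over total exposure 10 seconds.
After the first batch: Gamma(6 + 168, 16 + 10) = Gamma(174, 26).
Total count: 54 + 5 + 46 + 4 + 72 + 51 + 39 + 117 + 59 = 447.
Total exposure: 3 + 1 + 4 + 1 + 6 + 4 + 4 + 7 + 5 = 35 seconds.
After the second batch: Gamma(174 + 447, 26 + 35) = Gamma(621, 61).
The posterior predictive for a window of length T is Negative Binomial with variance T·α'·(β'+T)/β'² = 5·621·66/3721 = 204930/3721.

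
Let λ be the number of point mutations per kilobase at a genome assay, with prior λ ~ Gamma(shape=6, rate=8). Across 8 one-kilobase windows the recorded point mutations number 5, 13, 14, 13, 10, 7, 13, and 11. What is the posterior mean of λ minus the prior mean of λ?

5

Total count: 5 + 13 + 14 + 13 + 10 + 7 + 13 + 11 = 86.
Total exposure: 8 kilobases.
Conjugate update: add total count to the shape and total exposure to the rate, giving Gamma(92, 16).
Posterior mean = 92/16 = 23/4; prior mean = 6/8 = 3/4. Difference = 23/4 − 3/4 = 5.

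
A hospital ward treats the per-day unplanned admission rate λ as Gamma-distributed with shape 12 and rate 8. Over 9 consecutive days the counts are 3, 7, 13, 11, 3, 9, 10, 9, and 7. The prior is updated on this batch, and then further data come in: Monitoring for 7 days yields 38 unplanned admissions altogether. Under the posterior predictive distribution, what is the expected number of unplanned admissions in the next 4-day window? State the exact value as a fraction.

Total count: 3 + 7 + 13 + 11 + 3 + 9 + 10 + 9 + 7 = 72.
Total exposure: 9 days.
After the first batch: Gamma(12 + 72, 8 + 9) = Gamma(84, 17).
Total count 38 over total exposure 7 days.
After the second batch: Gamma(84 + 38, 17 + 7) = Gamma(122, 24).
Predictive mean over a 4-day window = T·E[λ|data] = 4·122/24 = 61/3.

61/3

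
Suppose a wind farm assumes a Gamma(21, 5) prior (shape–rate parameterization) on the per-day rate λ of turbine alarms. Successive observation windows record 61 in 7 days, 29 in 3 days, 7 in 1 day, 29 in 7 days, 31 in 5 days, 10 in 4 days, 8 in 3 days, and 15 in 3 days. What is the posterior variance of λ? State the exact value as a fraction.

211/1444

Total count: 61 + 29 + 7 + 29 + 31 + 10 + 8 + 15 = 190.
Total exposure: 7 + 3 + 1 + 7 + 5 + 4 + 3 + 3 = 33 days.
By Gamma–Poisson conjugacy, the posterior is Gamma(α + Σx, β + Σt) = Gamma(21 + 190, 5 + 33) = Gamma(211, 38).
Posterior variance = α'/β'² = 211/1444.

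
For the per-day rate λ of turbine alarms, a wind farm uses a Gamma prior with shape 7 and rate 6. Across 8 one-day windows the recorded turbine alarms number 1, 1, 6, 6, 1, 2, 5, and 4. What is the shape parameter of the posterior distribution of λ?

33

Total count: 1 + 1 + 6 + 6 + 1 + 2 + 5 + 4 = 26.
Total exposure: 8 days.
Conjugate update: add total count to the shape and total exposure to the rate, giving Gamma(33, 14).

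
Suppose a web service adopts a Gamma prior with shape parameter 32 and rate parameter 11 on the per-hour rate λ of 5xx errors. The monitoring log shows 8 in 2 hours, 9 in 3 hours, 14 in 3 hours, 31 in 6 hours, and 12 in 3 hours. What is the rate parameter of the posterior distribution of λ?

28

Total count: 8 + 9 + 14 + 31 + 12 = 74.
Total exposure: 2 + 3 + 3 + 6 + 3 = 17 hours.
Gamma(α, β) with Poisson data over total exposure Σt gives posterior Gamma(α+Σx, β+Σt) = Gamma(106, 28).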